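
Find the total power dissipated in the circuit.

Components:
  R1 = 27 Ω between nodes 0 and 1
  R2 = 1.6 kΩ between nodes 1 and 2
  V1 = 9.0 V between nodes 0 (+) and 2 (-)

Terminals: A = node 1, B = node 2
Nodal analysis, taking node 2 as the 0 V reference.
Source V1 fixes V_0 = 9 V.
KCL at each unknown node (sum of currents leaving = 0; resistances in Ω):
  Node 1: (V_1 - 9)/27 + (V_1 - 0)/1600 = 0
Collecting terms: 0.03766 × V_1 = 0.3333  =>  V_1 = 8.851 V
Power in each resistor, P = (ΔV)²/R:
  P_R1 = (9 - 8.851)²/27 = 0.0008262 W
  P_R2 = (8.851 - 0)²/1600 = 0.04896 W
P_total = P_R1 + P_R2 = 0.04978 W

Final answer: 0.04978 W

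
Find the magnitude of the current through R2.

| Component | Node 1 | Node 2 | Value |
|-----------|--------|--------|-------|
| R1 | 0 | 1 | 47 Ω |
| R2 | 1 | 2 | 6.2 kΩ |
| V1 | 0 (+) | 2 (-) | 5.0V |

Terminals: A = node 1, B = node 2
Nodal analysis, taking node 2 as the 0 V reference.
Source V1 fixes V_0 = 5 V.
KCL at each unknown node (sum of currents leaving = 0; resistances in Ω):
  Node 1: (V_1 - 5)/47 + (V_1 - 0)/6200 = 0
Collecting terms: 0.02144 × V_1 = 0.1064  =>  V_1 = 4.962 V
I_R2 = (V_1 - V_2)/R2 = (4.962 - 0)/6200 = 0.0008004 A
|I_R2| = 0.0008004 A

Final answer: |I_R2| = 0.0008004 A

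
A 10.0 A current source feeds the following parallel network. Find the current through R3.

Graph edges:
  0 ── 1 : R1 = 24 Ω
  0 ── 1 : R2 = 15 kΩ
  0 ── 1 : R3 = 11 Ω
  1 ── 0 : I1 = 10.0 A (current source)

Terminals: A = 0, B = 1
All resistors sit directly between nodes 0 and 1, so they are in parallel and share one voltage V; the full source current 10 A splits among them.
1/R_par = 1/24 + 1/15000 + 1/11 = 0.1326 S  =>  R_par = 7.539 Ω
V = I × R_par = 10 × 7.539 = 75.39 V
I_R3 = V/R3 = 75.39/11 = 6.854 A

Final answer: 6.854 A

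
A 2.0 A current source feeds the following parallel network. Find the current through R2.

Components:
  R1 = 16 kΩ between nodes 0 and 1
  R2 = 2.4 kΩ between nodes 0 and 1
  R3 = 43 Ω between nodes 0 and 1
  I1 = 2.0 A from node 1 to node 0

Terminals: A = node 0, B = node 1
All resistors sit directly between nodes 0 and 1, so they are in parallel and share one voltage V; the full source current 2 A splits among them.
1/R_par = 1/16000 + 1/2400 + 1/43 = 0.02373 S  =>  R_par = 42.13 Ω
V = I × R_par = 2 × 42.13 = 84.26 V
I_R2 = V/R2 = 84.26/2400 = 0.03511 A

Final answer: 0.03511 A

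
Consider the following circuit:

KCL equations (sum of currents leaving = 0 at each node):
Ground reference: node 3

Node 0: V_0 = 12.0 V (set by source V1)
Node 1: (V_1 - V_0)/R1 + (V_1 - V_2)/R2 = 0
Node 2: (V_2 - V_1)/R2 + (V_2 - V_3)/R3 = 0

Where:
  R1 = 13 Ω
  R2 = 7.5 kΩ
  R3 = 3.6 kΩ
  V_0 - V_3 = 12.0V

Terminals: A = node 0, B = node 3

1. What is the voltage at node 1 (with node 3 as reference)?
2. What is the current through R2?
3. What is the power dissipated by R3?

Nodal analysis, taking node 3 as the 0 V reference.
Source V1 fixes V_0 = 12 V.
KCL at each unknown node (sum of currents leaving = 0; resistances in Ω):
  Node 1: (V_1 - 12)/13 + (V_1 - V_2)/7500 = 0
  Node 2: (V_2 - V_1)/7500 + (V_2 - 0)/3600 = 0
Collecting terms (coefficients in siemens):
  0.07706·V_1 - 0.0001333·V_2 = 0.9231
  0.0004111·V_2 - 0.0001333·V_1 = 0
Determinant D = (0.07706)(0.0004111) - (-0.0001333)(-0.0001333) = 0.00003166
V_1 = [(0.9231)(0.0004111) - (-0.0001333)(0)]/D = 11.99 V
V_2 = [(0.07706)(0) - (0.9231)(-0.0001333)]/D = 3.887 V
Part 1:
  Read off the nodal solution: V_1 = 11.99 V
Part 2:
  I_R2 = (V_1 - V_2)/R2 = (11.99 - 3.887)/7500 = 0.00108 A
  Magnitude: I_R2 = 0.00108 A
Part 3:
  I_R3 = (V_2 - V_3)/R3 = (3.887 - 0)/3600 = 0.00108 A
  P_R3 = I_R3² × R3 = (0.00108)² × 3600 = 0.004198 W

Final answers:
1. V_1 = 11.99 V
2. I_R2 = 0.00108 A
3. P_R3 = 0.004198 W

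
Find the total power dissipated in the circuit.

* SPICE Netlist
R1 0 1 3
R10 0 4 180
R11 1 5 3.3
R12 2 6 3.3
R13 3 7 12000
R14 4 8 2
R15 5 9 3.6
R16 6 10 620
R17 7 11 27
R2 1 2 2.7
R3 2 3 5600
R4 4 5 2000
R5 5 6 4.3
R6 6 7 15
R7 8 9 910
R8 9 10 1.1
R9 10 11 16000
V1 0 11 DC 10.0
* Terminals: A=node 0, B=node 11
Nodal analysis, taking node 11 as the 0 V reference.
Source V1 fixes V_0 = 10 V.
KCL at each unknown node (sum of currents leaving = 0; resistances in Ω):
  Node 1: (V_1 - 10)/3 + (V_1 - V_2)/2.7 + (V_1 - V_5)/3.3 = 0
  Node 2: (V_2 - V_1)/2.7 + (V_2 - V_3)/5600 + (V_2 - V_6)/3.3 = 0
  Node 3: (V_3 - V_2)/5600 + (V_3 - V_7)/12000 = 0
  Node 4: (V_4 - V_5)/2000 + (V_4 - 10)/180 + (V_4 - V_8)/2 = 0
  Node 5: (V_5 - V_4)/2000 + (V_5 - V_6)/4.3 + (V_5 - V_1)/3.3 + (V_5 - V_9)/3.6 = 0
  Node 6: (V_6 - V_5)/4.3 + (V_6 - V_7)/15 + (V_6 - V_2)/3.3 + (V_6 - V_10)/620 = 0
  Node 7: (V_7 - V_6)/15 + (V_7 - V_3)/12000 + (V_7 - 0)/27 = 0
  Node 8: (V_8 - V_9)/910 + (V_8 - V_4)/2 = 0
  Node 9: (V_9 - V_8)/910 + (V_9 - V_10)/1.1 + (V_9 - V_5)/3.6 = 0
  Node 10: (V_10 - V_9)/1.1 + (V_10 - 0)/16000 + (V_10 - V_6)/620 = 0
Collecting terms (coefficients in siemens):
  1.007·V_1 - 0.3704·V_2 - 0.303·V_5 = 3.333
  0.6736·V_2 - 0.3704·V_1 - 0.0001786·V_3 - 0.303·V_6 = 0
  0.0002619·V_3 - 0.0001786·V_2 - 0.00008333·V_7 = 0
  0.5061·V_4 - 0.0005·V_5 - 0.5·V_8 = 0.05556
  0.8139·V_5 - 0.303·V_1 - 0.0005·V_4 - 0.2326·V_6 - 0.2778·V_9 = 0
  0.6039·V_6 - 0.303·V_2 - 0.2326·V_5 - 0.06667·V_7 - 0.001613·V_10 = 0
  0.1038·V_7 - 0.00008333·V_3 - 0.06667·V_6 = 0
  0.5011·V_8 - 0.5·V_4 - 0.001099·V_9 = 0
  1.188·V_9 - 0.2778·V_5 - 0.001099·V_8 - 0.9091·V_10 = 0
  0.9108·V_10 - 0.001613·V_6 - 0.9091·V_9 = 0
Solving these 10 simultaneous equations (Gaussian elimination) gives:
  V_1 = 9.381 V, V_2 = 9.069 V, V_3 = 7.962 V, V_4 = 9.795 V
  V_5 = 9.08 V, V_6 = 8.689 V, V_7 = 5.588 V, V_8 = 9.793 V
  V_9 = 9.079 V, V_10 = 9.078 V
Power in each resistor, P = (ΔV)²/R:
  P_R1 = (10 - 9.381)²/3 = 0.1278 W
  P_R2 = (9.381 - 9.069)²/2.7 = 0.03593 W
  P_R3 = (9.069 - 7.962)²/5600 = 0.0002191 W
  P_R4 = (9.795 - 9.08)²/2000 = 0.0002549 W
  P_R5 = (9.08 - 8.689)²/4.3 = 0.03558 W
  P_R6 = (8.689 - 5.588)²/15 = 0.6413 W
  P_R7 = (9.793 - 9.079)²/910 = 0.0005601 W
  P_R8 = (9.079 - 9.078)²/1.1 = 0.000001568 W
  P_R9 = (9.078 - 0)²/16000 = 0.00515 W
  P_R10 = (10 - 9.795)²/180 = 0.0002346 W
  P_R11 = (9.381 - 9.08)²/3.3 = 0.02734 W
  P_R12 = (9.069 - 8.689)²/3.3 = 0.04377 W
  P_R13 = (7.962 - 5.588)²/12000 = 0.0004695 W
  P_R14 = (9.795 - 9.793)²/2 = 0.000001231 W
  P_R15 = (9.08 - 9.079)²/3.6 = 0.0000006029 W
  P_R16 = (8.689 - 9.078)²/620 = 0.0002433 W
  P_R17 = (5.588 - 0)²/27 = 1.156 W
P_total = P_R1 + P_R2 + P_R3 + P_R4 + P_R5 + P_R6 + P_R7 + P_R8 + P_R9 + P_R10 + P_R11 + P_R12 + P_R13 + P_R14 + P_R15 + P_R16 + P_R17 = 2.075 W

Final answer: 2.075 W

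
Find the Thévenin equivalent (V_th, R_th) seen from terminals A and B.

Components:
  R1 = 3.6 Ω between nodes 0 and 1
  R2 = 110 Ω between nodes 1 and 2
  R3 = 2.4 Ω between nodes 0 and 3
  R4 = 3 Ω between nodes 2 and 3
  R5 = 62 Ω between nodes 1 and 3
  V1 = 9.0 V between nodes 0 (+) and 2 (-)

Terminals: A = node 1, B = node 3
Step 1 — V_th is the open-circuit voltage V_A - V_B (nothing connected across the terminals).
Nodal analysis, taking node 2 as the 0 V reference.
Source V1 fixes V_0 = 9 V.
KCL at each unknown node (sum of currents leaving = 0; resistances in Ω):
  Node 1: (V_1 - 9)/3.6 + (V_1 - 0)/110 + (V_1 - V_3)/62 = 0
  Node 3: (V_3 - 9)/2.4 + (V_3 - 0)/3 + (V_3 - V_1)/62 = 0
Collecting terms (coefficients in siemens):
  0.303·V_1 - 0.01613·V_3 = 2.5
  0.7661·V_3 - 0.01613·V_1 = 3.75
Determinant D = (0.303)(0.7661) - (-0.01613)(-0.01613) = 0.2319
V_1 = [(2.5)(0.7661) - (-0.01613)(3.75)]/D = 8.521 V
V_3 = [(0.303)(3.75) - (2.5)(-0.01613)]/D = 5.074 V
V_th = V_1 - V_3 = 8.521 - 5.074 = 3.447 V
Step 2 — R_th: zero the source — replace V1 by a short circuit (node 2 merges into node 0) — and find the resistance seen between A (node 1) and B (node 3).
Reduce the network between node 1 (A) and node 3 (B) by series/parallel combination:
  Rp1 = R1 ‖ R2 (parallel, both between nodes 0 and 1) = 1/(1/3.6 + 1/110) = 3.486 Ω
  Rp2 = R3 ‖ R4 (parallel, both between nodes 0 and 3) = 1/(1/2.4 + 1/3) = 1.333 Ω
  Rs1 = Rp1 + Rp2 (series, joined only at node 0) = 3.486 + 1.333 = 4.819 Ω
  Rp3 = R5 ‖ Rs1 (parallel, both between nodes 1 and 3) = 1/(1/62 + 1/4.819) = 4.472 Ω
R_th = 4.472 Ω

Final answer: V_th = 3.447 V, R_th = 4.472 Ω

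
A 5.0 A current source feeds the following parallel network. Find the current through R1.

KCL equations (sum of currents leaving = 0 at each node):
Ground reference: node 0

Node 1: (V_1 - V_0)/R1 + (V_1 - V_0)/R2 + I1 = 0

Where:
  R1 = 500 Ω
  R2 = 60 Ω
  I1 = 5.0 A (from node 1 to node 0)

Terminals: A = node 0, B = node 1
All resistors sit directly between nodes 0 and 1, so they are in parallel and share one voltage V; the full source current 5 A splits among them.
1/R_par = 1/500 + 1/60 = 0.01867 S  =>  R_par = 53.57 Ω
V = I × R_par = 5 × 53.57 = 267.9 V
I_R1 = V/R1 = 267.9/500 = 0.5357 A

Final answer: 0.5357 A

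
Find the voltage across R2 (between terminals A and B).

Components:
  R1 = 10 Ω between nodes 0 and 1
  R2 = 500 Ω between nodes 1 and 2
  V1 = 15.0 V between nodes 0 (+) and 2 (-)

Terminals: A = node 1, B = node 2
R1 and R2 are in series across V1 (node 0 → node 1 → node 2), and the output A–B is taken across R2, so this is a voltage divider.
Series current: I = V1/(R1 + R2) = 15/(10 + 500) = 15/510 = 0.02941 A
V_R2 = I × R2 = V1 × R2/(R1 + R2) = 15 × 500/510 = 14.71 V

Final answer: 14.71 V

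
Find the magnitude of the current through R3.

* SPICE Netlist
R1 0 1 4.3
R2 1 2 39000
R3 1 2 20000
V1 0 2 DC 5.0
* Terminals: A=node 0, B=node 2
Nodal analysis, taking node 2 as the 0 V reference.
Source V1 fixes V_0 = 5 V.
KCL at each unknown node (sum of currents leaving = 0; resistances in Ω):
  Node 1: (V_1 - 5)/4.3 + (V_1 - 0)/39000 + (V_1 - 0)/20000 = 0
Collecting terms: 0.2326 × V_1 = 1.163  =>  V_1 = 4.998 V
I_R3 = (V_1 - V_2)/R3 = (4.998 - 0)/20000 = 0.0002499 A
|I_R3| = 0.0002499 A

Final answer: |I_R3| = 0.0002499 A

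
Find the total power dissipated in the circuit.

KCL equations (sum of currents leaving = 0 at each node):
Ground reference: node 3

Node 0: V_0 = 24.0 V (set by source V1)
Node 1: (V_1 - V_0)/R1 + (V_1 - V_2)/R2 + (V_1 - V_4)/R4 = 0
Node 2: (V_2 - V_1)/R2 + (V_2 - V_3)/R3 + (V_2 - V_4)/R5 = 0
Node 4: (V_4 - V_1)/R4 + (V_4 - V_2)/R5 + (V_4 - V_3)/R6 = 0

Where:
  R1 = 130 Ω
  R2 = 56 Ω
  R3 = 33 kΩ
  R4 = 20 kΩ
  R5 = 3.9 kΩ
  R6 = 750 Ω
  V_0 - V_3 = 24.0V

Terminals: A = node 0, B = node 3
Nodal analysis, taking node 3 as the 0 V reference.
Source V1 fixes V_0 = 24 V.
KCL at each unknown node (sum of currents leaving = 0; resistances in Ω):
  Node 1: (V_1 - 24)/130 + (V_1 - V_2)/56 + (V_1 - V_4)/20000 = 0
  Node 2: (V_2 - V_1)/56 + (V_2 - 0)/33000 + (V_2 - V_4)/3900 = 0
  Node 4: (V_4 - V_1)/20000 + (V_4 - V_2)/3900 + (V_4 - 0)/750 = 0
Collecting terms (coefficients in siemens):
  0.0256·V_1 - 0.01786·V_2 - 0.00005·V_4 = 0.1846
  0.01814·V_2 - 0.01786·V_1 - 0.0002564·V_4 = 0
  0.00164·V_4 - 0.00005·V_1 - 0.0002564·V_2 = 0
Solving these 3 simultaneous equations (Gaussian elimination) gives:
  V_1 = 23.17 V, V_2 = 22.86 V, V_4 = 4.281 V
Power in each resistor, P = (ΔV)²/R:
  P_R1 = (24 - 23.17)²/130 = 0.005327 W
  P_R2 = (23.17 - 22.86)²/56 = 0.001668 W
  P_R3 = (22.86 - 0)²/33000 = 0.01584 W
  P_R4 = (23.17 - 4.281)²/20000 = 0.01783 W
  P_R5 = (22.86 - 4.281)²/3900 = 0.08852 W
  P_R6 = (0 - 4.281)²/750 = 0.02444 W
P_total = P_R1 + P_R2 + P_R3 + P_R4 + P_R5 + P_R6 = 0.1536 W

Final answer: 0.1536 W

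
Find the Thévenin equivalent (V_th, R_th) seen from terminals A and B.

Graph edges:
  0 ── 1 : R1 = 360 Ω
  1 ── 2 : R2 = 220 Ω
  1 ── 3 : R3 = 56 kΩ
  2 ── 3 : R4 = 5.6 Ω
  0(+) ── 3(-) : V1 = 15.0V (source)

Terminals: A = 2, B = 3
Step 1 — V_th is the open-circuit voltage V_A - V_B (nothing connected across the terminals).
Nodal analysis, taking node 3 as the 0 V reference.
Source V1 fixes V_0 = 15 V.
KCL at each unknown node (sum of currents leaving = 0; resistances in Ω):
  Node 1: (V_1 - 15)/360 + (V_1 - V_2)/220 + (V_1 - 0)/56000 = 0
  Node 2: (V_2 - V_1)/220 + (V_2 - 0)/5.6 = 0
Collecting terms (coefficients in siemens):
  0.007341·V_1 - 0.004545·V_2 = 0.04167
  0.1831·V_2 - 0.004545·V_1 = 0
Determinant D = (0.007341)(0.1831) - (-0.004545)(-0.004545) = 0.001324
V_1 = [(0.04167)(0.1831) - (-0.004545)(0)]/D = 5.764 V
V_2 = [(0.007341)(0) - (0.04167)(-0.004545)]/D = 0.1431 V
V_th = V_2 - V_3 = 0.1431 - 0 = 0.1431 V
Step 2 — R_th: zero the source — replace V1 by a short circuit (node 3 merges into node 0) — and find the resistance seen between A (node 2) and B (node 0).
Reduce the network between node 2 (A) and node 0 (B) by series/parallel combination:
  Rp1 = R1 ‖ R3 (parallel, both between nodes 0 and 1) = 1/(1/360 + 1/56000) = 357.7 Ω
  Rs1 = R2 + Rp1 (series, joined only at node 1) = 220 + 357.7 = 577.7 Ω
  Rp2 = R4 ‖ Rs1 (parallel, both between nodes 0 and 2) = 1/(1/5.6 + 1/577.7) = 5.546 Ω
R_th = 5.546 Ω

Final answer: V_th = 0.1431 V, R_th = 5.546 Ω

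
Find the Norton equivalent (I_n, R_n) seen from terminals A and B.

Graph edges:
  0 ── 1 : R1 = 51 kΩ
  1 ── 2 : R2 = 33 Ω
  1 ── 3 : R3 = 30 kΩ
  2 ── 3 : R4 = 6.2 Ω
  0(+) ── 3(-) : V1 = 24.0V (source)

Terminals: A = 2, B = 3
Find the Thévenin equivalent first; then I_n = V_th/R_th and R_n = R_th.
Step 1 — V_th is the open-circuit voltage V_A - V_B (nothing connected across the terminals).
Nodal analysis, taking node 3 as the 0 V reference.
Source V1 fixes V_0 = 24 V.
KCL at each unknown node (sum of currents leaving = 0; resistances in Ω):
  Node 1: (V_1 - 24)/51000 + (V_1 - V_2)/33 + (V_1 - 0)/30000 = 0
  Node 2: (V_2 - V_1)/33 + (V_2 - 0)/6.2 = 0
Collecting terms (coefficients in siemens):
  0.03036·V_1 - 0.0303·V_2 = 0.0004706
  0.1916·V_2 - 0.0303·V_1 = 0
Determinant D = (0.03036)(0.1916) - (-0.0303)(-0.0303) = 0.004898
V_1 = [(0.0004706)(0.1916) - (-0.0303)(0)]/D = 0.01841 V
V_2 = [(0.03036)(0) - (0.0004706)(-0.0303)]/D = 0.002912 V
V_th = V_2 - V_3 = 0.002912 - 0 = 0.002912 V
Step 2 — R_th: zero the source — replace V1 by a short circuit (node 3 merges into node 0) — and find the resistance seen between A (node 2) and B (node 0).
Reduce the network between node 2 (A) and node 0 (B) by series/parallel combination:
  Rp1 = R1 ‖ R3 (parallel, both between nodes 0 and 1) = 1/(1/51000 + 1/30000) = 18890 Ω
  Rs1 = R2 + Rp1 (series, joined only at node 1) = 33 + 18890 = 18920 Ω
  Rp2 = R4 ‖ Rs1 (parallel, both between nodes 0 and 2) = 1/(1/6.2 + 1/18920) = 6.198 Ω
R_th = 6.198 Ω
I_n = V_th/R_th = 0.002912/6.198 = 0.0004698 A, and R_n = R_th = 6.198 Ω

Final answer: I_n = 0.0004698 A, R_n = 6.198 Ω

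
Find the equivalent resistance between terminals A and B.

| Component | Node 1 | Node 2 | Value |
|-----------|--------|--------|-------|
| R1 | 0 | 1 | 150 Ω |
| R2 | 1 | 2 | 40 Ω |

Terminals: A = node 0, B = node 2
Reduce the network between node 0 (A) and node 2 (B) by series/parallel combination:
  Rs1 = R1 + R2 (series, joined only at node 1) = 150 + 40 = 190 Ω
R_eq = 190 Ω

Final answer: 190 Ω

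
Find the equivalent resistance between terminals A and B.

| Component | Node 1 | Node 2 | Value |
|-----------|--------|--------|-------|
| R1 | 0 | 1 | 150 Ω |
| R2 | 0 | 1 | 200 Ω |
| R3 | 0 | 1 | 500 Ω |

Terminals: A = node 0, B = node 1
Reduce the network between node 0 (A) and node 1 (B) by series/parallel combination:
  Rp1 = R1 ‖ R2 ‖ R3 (parallel, all between nodes 0 and 1) = 1/(1/150 + 1/200 + 1/500) = 73.17 Ω
R_eq = 73.17 Ω

Final answer: 73.17 Ω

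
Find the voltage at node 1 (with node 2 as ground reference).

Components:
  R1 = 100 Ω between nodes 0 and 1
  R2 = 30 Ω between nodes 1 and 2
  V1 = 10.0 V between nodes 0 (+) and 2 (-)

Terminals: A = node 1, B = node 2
Nodal analysis, taking node 2 as the 0 V reference.
Source V1 fixes V_0 = 10 V.
KCL at each unknown node (sum of currents leaving = 0; resistances in Ω):
  Node 1: (V_1 - 10)/100 + (V_1 - 0)/30 = 0
Collecting terms: 0.04333 × V_1 = 0.1  =>  V_1 = 2.308 V
The requested potential is V_1 = 2.308 V.

Final answer: V_1 = 2.308 V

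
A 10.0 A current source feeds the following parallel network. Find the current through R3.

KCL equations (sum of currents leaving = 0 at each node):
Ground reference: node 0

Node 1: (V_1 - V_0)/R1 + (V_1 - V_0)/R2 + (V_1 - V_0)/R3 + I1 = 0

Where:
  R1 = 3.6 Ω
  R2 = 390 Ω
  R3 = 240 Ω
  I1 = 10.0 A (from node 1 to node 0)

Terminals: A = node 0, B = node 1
All resistors sit directly between nodes 0 and 1, so they are in parallel and share one voltage V; the full source current 10 A splits among them.
1/R_par = 1/3.6 + 1/390 + 1/240 = 0.2845 S  =>  R_par = 3.515 Ω
V = I × R_par = 10 × 3.515 = 35.15 V
I_R3 = V/R3 = 35.15/240 = 0.1465 A

Final answer: 0.1465 A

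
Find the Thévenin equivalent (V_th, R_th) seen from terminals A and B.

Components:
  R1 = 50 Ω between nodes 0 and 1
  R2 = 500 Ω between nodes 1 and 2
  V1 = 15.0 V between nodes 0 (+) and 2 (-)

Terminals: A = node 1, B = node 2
Step 1 — V_th is the open-circuit voltage V_A - V_B (nothing connected across the terminals).
Nodal analysis, taking node 2 as the 0 V reference.
Source V1 fixes V_0 = 15 V.
KCL at each unknown node (sum of currents leaving = 0; resistances in Ω):
  Node 1: (V_1 - 15)/50 + (V_1 - 0)/500 = 0
Collecting terms: 0.022 × V_1 = 0.3  =>  V_1 = 13.64 V
V_th = V_1 - V_2 = 13.64 - 0 = 13.64 V
Step 2 — R_th: zero the source — replace V1 by a short circuit (node 2 merges into node 0) — and find the resistance seen between A (node 1) and B (node 0).
Reduce the network between node 1 (A) and node 0 (B) by series/parallel combination:
  Rp1 = R1 ‖ R2 (parallel, both between nodes 0 and 1) = 1/(1/50 + 1/500) = 45.45 Ω
R_th = 45.45 Ω

Final answer: V_th = 13.64 V, R_th = 45.45 Ω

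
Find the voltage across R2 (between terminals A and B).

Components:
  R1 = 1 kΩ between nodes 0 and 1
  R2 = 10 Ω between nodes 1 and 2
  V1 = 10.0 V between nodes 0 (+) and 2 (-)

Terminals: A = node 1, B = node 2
R1 and R2 are in series across V1 (node 0 → node 1 → node 2), and the output A–B is taken across R2, so this is a voltage divider.
Series current: I = V1/(R1 + R2) = 10/(1000 + 10) = 10/1010 = 0.009901 A
V_R2 = I × R2 = V1 × R2/(R1 + R2) = 10 × 10/1010 = 0.09901 V

Final answer: 0.09901 V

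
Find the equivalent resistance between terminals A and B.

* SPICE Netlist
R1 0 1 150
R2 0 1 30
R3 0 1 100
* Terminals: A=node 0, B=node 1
Reduce the network between node 0 (A) and node 1 (B) by series/parallel combination:
  Rp1 = R1 ‖ R2 ‖ R3 (parallel, all between nodes 0 and 1) = 1/(1/150 + 1/30 + 1/100) = 20 Ω
R_eq = 20 Ω

Final answer: 20 Ω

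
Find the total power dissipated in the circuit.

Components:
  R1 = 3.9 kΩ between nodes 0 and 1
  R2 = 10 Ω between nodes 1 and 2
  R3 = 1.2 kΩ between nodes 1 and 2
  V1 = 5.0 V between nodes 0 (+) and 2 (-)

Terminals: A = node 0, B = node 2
Nodal analysis, taking node 2 as the 0 V reference.
Source V1 fixes V_0 = 5 V.
KCL at each unknown node (sum of currents leaving = 0; resistances in Ω):
  Node 1: (V_1 - 5)/3900 + (V_1 - 0)/10 + (V_1 - 0)/1200 = 0
Collecting terms: 0.1011 × V_1 = 0.001282  =>  V_1 = 0.01268 V
Power in each resistor, P = (ΔV)²/R:
  P_R1 = (5 - 0.01268)²/3900 = 0.006378 W
  P_R2 = (0.01268 - 0)²/10 = 0.00001608 W
  P_R3 = (0.01268 - 0)²/1200 = 0.000000134 W
P_total = P_R1 + P_R2 + P_R3 = 0.006394 W

Final answer: 0.006394 W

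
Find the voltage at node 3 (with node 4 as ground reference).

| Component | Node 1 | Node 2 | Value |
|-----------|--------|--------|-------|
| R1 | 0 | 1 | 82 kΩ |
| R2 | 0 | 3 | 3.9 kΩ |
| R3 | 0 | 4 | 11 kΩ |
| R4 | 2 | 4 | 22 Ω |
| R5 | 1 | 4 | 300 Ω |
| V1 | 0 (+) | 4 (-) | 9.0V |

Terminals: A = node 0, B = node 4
Nodal analysis, taking node 4 as the 0 V reference.
Source V1 fixes V_0 = 9 V.
KCL at each unknown node (sum of currents leaving = 0; resistances in Ω):
  Node 1: (V_1 - 9)/82000 + (V_1 - 0)/300 = 0
  Node 2: (V_2 - 0)/22 = 0
  Node 3: (V_3 - 9)/3900 = 0
Collecting terms (coefficients in siemens):
  0.003346·V_1 = 0.0001098
  0.04545·V_2 = 0
  0.0002564·V_3 = 0.002308
Solving these 3 simultaneous equations (Gaussian elimination) gives:
  V_1 = 0.03281 V, V_2 = 0 V, V_3 = 9 V
The requested potential is V_3 = 9 V.

Final answer: V_3 = 9 V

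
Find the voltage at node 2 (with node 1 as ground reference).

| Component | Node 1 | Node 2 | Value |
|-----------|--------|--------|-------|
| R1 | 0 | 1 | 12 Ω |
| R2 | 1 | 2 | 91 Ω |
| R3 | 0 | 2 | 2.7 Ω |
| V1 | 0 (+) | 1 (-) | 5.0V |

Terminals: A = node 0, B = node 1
Nodal analysis, taking node 1 as the 0 V reference.
Source V1 fixes V_0 = 5 V.
KCL at each unknown node (sum of currents leaving = 0; resistances in Ω):
  Node 2: (V_2 - 0)/91 + (V_2 - 5)/2.7 = 0
Collecting terms: 0.3814 × V_2 = 1.852  =>  V_2 = 4.856 V
The requested potential is V_2 = 4.856 V.

Final answer: V_2 = 4.856 V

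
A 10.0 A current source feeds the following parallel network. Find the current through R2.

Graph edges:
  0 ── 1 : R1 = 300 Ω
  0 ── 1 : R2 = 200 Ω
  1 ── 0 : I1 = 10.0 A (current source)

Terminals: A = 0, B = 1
All resistors sit directly between nodes 0 and 1, so they are in parallel and share one voltage V; the full source current 10 A splits among them.
1/R_par = 1/300 + 1/200 = 0.008333 S  =>  R_par = 120 Ω
V = I × R_par = 10 × 120 = 1200 V
I_R2 = V/R2 = 1200/200 = 6 A

Final answer: 6 A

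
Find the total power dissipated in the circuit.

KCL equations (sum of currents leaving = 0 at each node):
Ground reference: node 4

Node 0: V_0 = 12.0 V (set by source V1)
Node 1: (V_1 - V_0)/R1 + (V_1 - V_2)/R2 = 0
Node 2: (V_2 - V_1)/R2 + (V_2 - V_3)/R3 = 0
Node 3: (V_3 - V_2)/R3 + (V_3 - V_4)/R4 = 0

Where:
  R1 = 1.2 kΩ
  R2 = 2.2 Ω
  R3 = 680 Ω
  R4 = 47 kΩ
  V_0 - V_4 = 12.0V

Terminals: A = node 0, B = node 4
Nodal analysis, taking node 4 as the 0 V reference.
Source V1 fixes V_0 = 12 V.
KCL at each unknown node (sum of currents leaving = 0; resistances in Ω):
  Node 1: (V_1 - 12)/1200 + (V_1 - V_2)/2.2 = 0
  Node 2: (V_2 - V_1)/2.2 + (V_2 - V_3)/680 = 0
  Node 3: (V_3 - V_2)/680 + (V_3 - 0)/47000 = 0
Collecting terms (coefficients in siemens):
  0.4554·V_1 - 0.4545·V_2 = 0.01
  0.456·V_2 - 0.4545·V_1 - 0.001471·V_3 = 0
  0.001492·V_3 - 0.001471·V_2 = 0
Solving these 3 simultaneous equations (Gaussian elimination) gives:
  V_1 = 11.71 V, V_2 = 11.7 V, V_3 = 11.54 V
Power in each resistor, P = (ΔV)²/R:
  P_R1 = (12 - 11.71)²/1200 = 0.00007232 W
  P_R2 = (11.71 - 11.7)²/2.2 = 0.0000001326 W
  P_R3 = (11.7 - 11.54)²/680 = 0.00004098 W
  P_R4 = (11.54 - 0)²/47000 = 0.002832 W
P_total = P_R1 + P_R2 + P_R3 + P_R4 = 0.002946 W

Final answer: 0.002946 W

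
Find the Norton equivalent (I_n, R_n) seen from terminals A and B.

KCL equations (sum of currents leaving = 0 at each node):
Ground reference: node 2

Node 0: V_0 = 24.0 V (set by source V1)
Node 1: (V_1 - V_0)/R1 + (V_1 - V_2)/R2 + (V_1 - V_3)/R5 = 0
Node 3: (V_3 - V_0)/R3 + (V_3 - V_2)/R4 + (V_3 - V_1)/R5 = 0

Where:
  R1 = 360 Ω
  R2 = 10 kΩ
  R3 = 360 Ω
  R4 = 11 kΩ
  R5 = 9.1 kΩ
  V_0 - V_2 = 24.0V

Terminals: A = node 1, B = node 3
Find the Thévenin equivalent first; then I_n = V_th/R_th and R_n = R_th.
Step 1 — V_th is the open-circuit voltage V_A - V_B (nothing connected across the terminals).
Nodal analysis, taking node 2 as the 0 V reference.
Source V1 fixes V_0 = 24 V.
KCL at each unknown node (sum of currents leaving = 0; resistances in Ω):
  Node 1: (V_1 - 24)/360 + (V_1 - 0)/10000 + (V_1 - V_3)/9100 = 0
  Node 3: (V_3 - 24)/360 + (V_3 - 0)/11000 + (V_3 - V_1)/9100 = 0
Collecting terms (coefficients in siemens):
  0.002988·V_1 - 0.0001099·V_3 = 0.06667
  0.002979·V_3 - 0.0001099·V_1 = 0.06667
Determinant D = (0.002988)(0.002979) - (-0.0001099)(-0.0001099) = 0.000008887
V_1 = [(0.06667)(0.002979) - (-0.0001099)(0.06667)]/D = 23.17 V
V_3 = [(0.002988)(0.06667) - (0.06667)(-0.0001099)]/D = 23.24 V
V_th = V_1 - V_3 = 23.17 - 23.24 = -0.0682 V
Step 2 — R_th: zero the source — replace V1 by a short circuit (node 2 merges into node 0) — and find the resistance seen between A (node 1) and B (node 3).
Reduce the network between node 1 (A) and node 3 (B) by series/parallel combination:
  Rp1 = R1 ‖ R2 (parallel, both between nodes 0 and 1) = 1/(1/360 + 1/10000) = 347.5 Ω
  Rp2 = R3 ‖ R4 (parallel, both between nodes 0 and 3) = 1/(1/360 + 1/11000) = 348.6 Ω
  Rs1 = Rp1 + Rp2 (series, joined only at node 0) = 347.5 + 348.6 = 696.1 Ω
  Rp3 = R5 ‖ Rs1 (parallel, both between nodes 1 and 3) = 1/(1/9100 + 1/696.1) = 646.6 Ω
R_th = 646.6 Ω
I_n = V_th/R_th = -0.0682/646.6 = -0.0001055 A, and R_n = R_th = 646.6 Ω

Final answer: I_n = -0.0001055 A, R_n = 646.6 Ω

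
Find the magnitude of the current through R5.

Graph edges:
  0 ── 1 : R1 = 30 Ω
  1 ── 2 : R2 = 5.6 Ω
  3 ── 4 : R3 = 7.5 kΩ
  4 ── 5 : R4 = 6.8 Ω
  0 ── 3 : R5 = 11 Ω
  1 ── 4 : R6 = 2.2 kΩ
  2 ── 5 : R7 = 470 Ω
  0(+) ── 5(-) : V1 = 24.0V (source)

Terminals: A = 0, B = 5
Nodal analysis, taking node 5 as the 0 V reference.
Source V1 fixes V_0 = 24 V.
KCL at each unknown node (sum of currents leaving = 0; resistances in Ω):
  Node 1: (V_1 - 24)/30 + (V_1 - V_2)/5.6 + (V_1 - V_4)/2200 = 0
  Node 2: (V_2 - V_1)/5.6 + (V_2 - 0)/470 = 0
  Node 3: (V_3 - V_4)/7500 + (V_3 - 24)/11 = 0
  Node 4: (V_4 - V_3)/7500 + (V_4 - 0)/6.8 + (V_4 - V_1)/2200 = 0
Collecting terms (coefficients in siemens):
  0.2124·V_1 - 0.1786·V_2 - 0.0004545·V_4 = 0.8
  0.1807·V_2 - 0.1786·V_1 = 0
  0.09104·V_3 - 0.0001333·V_4 = 2.182
  0.1476·V_4 - 0.0004545·V_1 - 0.0001333·V_3 = 0
Solving these 4 simultaneous equations (Gaussian elimination) gives:
  V_1 = 22.29 V, V_2 = 22.03 V, V_3 = 23.96 V, V_4 = 0.09027 V
I_R5 = (V_0 - V_3)/R5 = (24 - 23.96)/11 = 0.003183 A
|I_R5| = 0.003183 A

Final answer: |I_R5| = 0.003183 A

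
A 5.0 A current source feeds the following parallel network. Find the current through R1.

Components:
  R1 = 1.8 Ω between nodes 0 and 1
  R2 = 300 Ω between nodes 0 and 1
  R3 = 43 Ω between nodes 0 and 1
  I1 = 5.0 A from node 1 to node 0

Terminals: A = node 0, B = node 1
All resistors sit directly between nodes 0 and 1, so they are in parallel and share one voltage V; the full source current 5 A splits among them.
1/R_par = 1/1.8 + 1/300 + 1/43 = 0.5821 S  =>  R_par = 1.718 Ω
V = I × R_par = 5 × 1.718 = 8.589 V
I_R1 = V/R1 = 8.589/1.8 = 4.772 A

Final answer: 4.772 A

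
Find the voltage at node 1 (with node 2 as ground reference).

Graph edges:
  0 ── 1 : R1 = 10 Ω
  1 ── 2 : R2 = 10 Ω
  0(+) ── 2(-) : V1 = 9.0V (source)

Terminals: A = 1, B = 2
Nodal analysis, taking node 2 as the 0 V reference.
Source V1 fixes V_0 = 9 V.
KCL at each unknown node (sum of currents leaving = 0; resistances in Ω):
  Node 1: (V_1 - 9)/10 + (V_1 - 0)/10 = 0
Collecting terms: 0.2 × V_1 = 0.9  =>  V_1 = 4.5 V
The requested potential is V_1 = 4.5 V.

Final answer: V_1 = 4.5 V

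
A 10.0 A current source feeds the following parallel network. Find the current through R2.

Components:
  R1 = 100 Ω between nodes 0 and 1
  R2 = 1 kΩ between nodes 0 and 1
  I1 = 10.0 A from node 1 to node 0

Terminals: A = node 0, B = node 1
All resistors sit directly between nodes 0 and 1, so they are in parallel and share one voltage V; the full source current 10 A splits among them.
1/R_par = 1/100 + 1/1000 = 0.011 S  =>  R_par = 90.91 Ω
V = I × R_par = 10 × 90.91 = 909.1 V
I_R2 = V/R2 = 909.1/1000 = 0.9091 A

Final answer: 0.9091 A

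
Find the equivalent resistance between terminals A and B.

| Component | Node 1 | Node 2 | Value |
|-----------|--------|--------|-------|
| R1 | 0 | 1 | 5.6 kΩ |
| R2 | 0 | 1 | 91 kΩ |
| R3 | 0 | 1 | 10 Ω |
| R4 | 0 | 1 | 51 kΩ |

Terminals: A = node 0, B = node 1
Reduce the network between node 0 (A) and node 1 (B) by series/parallel combination:
  Rp1 = R1 ‖ R2 ‖ R3 ‖ R4 (parallel, all between nodes 0 and 1) = 1/(1/5600 + 1/91000 + 1/10 + 1/51000) = 9.979 Ω
R_eq = 9.979 Ω

Final answer: 9.979 Ω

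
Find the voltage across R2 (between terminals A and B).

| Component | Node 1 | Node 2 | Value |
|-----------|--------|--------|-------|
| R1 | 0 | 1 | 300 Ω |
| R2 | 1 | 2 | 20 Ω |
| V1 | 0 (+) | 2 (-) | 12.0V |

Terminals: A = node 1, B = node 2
R1 and R2 are in series across V1 (node 0 → node 1 → node 2), and the output A–B is taken across R2, so this is a voltage divider.
Series current: I = V1/(R1 + R2) = 12/(300 + 20) = 12/320 = 0.0375 A
V_R2 = I × R2 = V1 × R2/(R1 + R2) = 12 × 20/320 = 0.75 V

Final answer: 0.75 V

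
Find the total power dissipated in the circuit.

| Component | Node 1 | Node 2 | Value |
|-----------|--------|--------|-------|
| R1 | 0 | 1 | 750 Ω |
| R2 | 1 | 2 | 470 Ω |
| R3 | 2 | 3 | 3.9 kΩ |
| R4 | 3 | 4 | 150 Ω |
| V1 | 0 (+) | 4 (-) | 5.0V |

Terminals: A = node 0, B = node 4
Nodal analysis, taking node 4 as the 0 V reference.
Source V1 fixes V_0 = 5 V.
KCL at each unknown node (sum of currents leaving = 0; resistances in Ω):
  Node 1: (V_1 - 5)/750 + (V_1 - V_2)/470 = 0
  Node 2: (V_2 - V_1)/470 + (V_2 - V_3)/3900 = 0
  Node 3: (V_3 - V_2)/3900 + (V_3 - 0)/150 = 0
Collecting terms (coefficients in siemens):
  0.003461·V_1 - 0.002128·V_2 = 0.006667
  0.002384·V_2 - 0.002128·V_1 - 0.0002564·V_3 = 0
  0.006923·V_3 - 0.0002564·V_2 = 0
Solving these 3 simultaneous equations (Gaussian elimination) gives:
  V_1 = 4.288 V, V_2 = 3.843 V, V_3 = 0.1423 V
Power in each resistor, P = (ΔV)²/R:
  P_R1 = (5 - 4.288)²/750 = 0.0006751 W
  P_R2 = (4.288 - 3.843)²/470 = 0.0004231 W
  P_R3 = (3.843 - 0.1423)²/3900 = 0.003511 W
  P_R4 = (0.1423 - 0)²/150 = 0.000135 W
P_total = P_R1 + P_R2 + P_R3 + P_R4 = 0.004744 W

Final answer: 0.004744 W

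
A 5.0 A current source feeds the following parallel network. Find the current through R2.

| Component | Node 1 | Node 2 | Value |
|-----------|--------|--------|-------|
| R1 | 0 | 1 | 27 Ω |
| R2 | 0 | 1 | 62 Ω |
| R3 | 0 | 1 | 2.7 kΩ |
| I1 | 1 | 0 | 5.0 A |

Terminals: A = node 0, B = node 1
All resistors sit directly between nodes 0 and 1, so they are in parallel and share one voltage V; the full source current 5 A splits among them.
1/R_par = 1/27 + 1/62 + 1/2700 = 0.05354 S  =>  R_par = 18.68 Ω
V = I × R_par = 5 × 18.68 = 93.39 V
I_R2 = V/R2 = 93.39/62 = 1.506 A

Final answer: 1.506 A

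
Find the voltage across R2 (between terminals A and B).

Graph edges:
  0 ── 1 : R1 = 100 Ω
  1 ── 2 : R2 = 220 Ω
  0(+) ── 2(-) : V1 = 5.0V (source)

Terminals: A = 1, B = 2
R1 and R2 are in series across V1 (node 0 → node 1 → node 2), and the output A–B is taken across R2, so this is a voltage divider.
Series current: I = V1/(R1 + R2) = 5/(100 + 220) = 5/320 = 0.01562 A
V_R2 = I × R2 = V1 × R2/(R1 + R2) = 5 × 220/320 = 3.438 V

Final answer: 3.438 V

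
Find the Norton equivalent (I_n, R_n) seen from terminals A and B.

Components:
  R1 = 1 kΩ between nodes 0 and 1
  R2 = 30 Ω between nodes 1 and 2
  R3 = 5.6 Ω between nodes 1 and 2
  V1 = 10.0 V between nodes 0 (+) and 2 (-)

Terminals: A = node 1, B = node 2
Find the Thévenin equivalent first; then I_n = V_th/R_th and R_n = R_th.
Step 1 — V_th is the open-circuit voltage V_A - V_B (nothing connected across the terminals).
Nodal analysis, taking node 2 as the 0 V reference.
Source V1 fixes V_0 = 10 V.
KCL at each unknown node (sum of currents leaving = 0; resistances in Ω):
  Node 1: (V_1 - 10)/1000 + (V_1 - 0)/30 + (V_1 - 0)/5.6 = 0
Collecting terms: 0.2129 × V_1 = 0.01  =>  V_1 = 0.04697 V
V_th = V_1 - V_2 = 0.04697 - 0 = 0.04697 V
Step 2 — R_th: zero the source — replace V1 by a short circuit (node 2 merges into node 0) — and find the resistance seen between A (node 1) and B (node 0).
Reduce the network between node 1 (A) and node 0 (B) by series/parallel combination:
  Rp1 = R1 ‖ R2 ‖ R3 (parallel, all between nodes 0 and 1) = 1/(1/1000 + 1/30 + 1/5.6) = 4.697 Ω
R_th = 4.697 Ω
I_n = V_th/R_th = 0.04697/4.697 = 0.01 A, and R_n = R_th = 4.697 Ω

Final answer: I_n = 0.01 A, R_n = 4.697 Ω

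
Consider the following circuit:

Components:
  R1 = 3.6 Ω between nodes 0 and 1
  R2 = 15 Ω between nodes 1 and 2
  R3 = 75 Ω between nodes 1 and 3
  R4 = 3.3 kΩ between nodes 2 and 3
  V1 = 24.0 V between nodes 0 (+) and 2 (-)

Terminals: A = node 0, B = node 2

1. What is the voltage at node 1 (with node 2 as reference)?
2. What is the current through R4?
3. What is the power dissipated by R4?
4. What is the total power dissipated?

Nodal analysis, taking node 2 as the 0 V reference.
Source V1 fixes V_0 = 24 V.
KCL at each unknown node (sum of currents leaving = 0; resistances in Ω):
  Node 1: (V_1 - 24)/3.6 + (V_1 - 0)/15 + (V_1 - V_3)/75 = 0
  Node 3: (V_3 - V_1)/75 + (V_3 - 0)/3300 = 0
Collecting terms (coefficients in siemens):
  0.3578·V_1 - 0.01333·V_3 = 6.667
  0.01364·V_3 - 0.01333·V_1 = 0
Determinant D = (0.3578)(0.01364) - (-0.01333)(-0.01333) = 0.004701
V_1 = [(6.667)(0.01364) - (-0.01333)(0)]/D = 19.34 V
V_3 = [(0.3578)(0) - (6.667)(-0.01333)]/D = 18.91 V
Part 1:
  Read off the nodal solution: V_1 = 19.34 V
Part 2:
  I_R4 = (V_2 - V_3)/R4 = (0 - 18.91)/3300 = -0.00573 A
  Magnitude: I_R4 = 0.00573 A
Part 3:
  I_R4 = (V_2 - V_3)/R4 = (0 - 18.91)/3300 = -0.00573 A
  P_R4 = I_R4² × R4 = (-0.00573)² × 3300 = 0.1083 W
Part 4:
  Power in each resistor, P = (ΔV)²/R:
    P_R1 = (24 - 19.34)²/3.6 = 6.037 W
    P_R2 = (19.34 - 0)²/15 = 24.93 W
    P_R3 = (19.34 - 18.91)²/75 = 0.002462 W
    P_R4 = (0 - 18.91)²/3300 = 0.1083 W
  P_total = P_R1 + P_R2 + P_R3 + P_R4 = 31.08 W

Final answers:
1. V_1 = 19.34 V
2. I_R4 = 0.00573 A
3. P_R4 = 0.1083 W
4. P_total = 31.08 W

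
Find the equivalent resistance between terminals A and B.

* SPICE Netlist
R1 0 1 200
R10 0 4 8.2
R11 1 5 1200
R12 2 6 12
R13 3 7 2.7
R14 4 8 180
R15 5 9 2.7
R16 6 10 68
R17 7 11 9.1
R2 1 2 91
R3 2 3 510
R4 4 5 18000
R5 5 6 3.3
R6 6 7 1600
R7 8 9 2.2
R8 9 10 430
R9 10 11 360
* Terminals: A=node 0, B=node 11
The network is not a plain series/parallel combination. Inject a 1 A test current into terminal A (node 0) and return it from terminal B (node 11); then R_eq = V_A / (1 A).
Nodal analysis, taking node 11 as the 0 V reference.
Current source I_test pushes 1 A into node 0 and draws it out of node 11.
KCL at each unknown node (sum of currents leaving = 0; resistances in Ω):
  Node 0: (V_0 - V_1)/200 + (V_0 - V_4)/8.2 - 1 = 0
  Node 1: (V_1 - V_0)/200 + (V_1 - V_2)/91 + (V_1 - V_5)/1200 = 0
  Node 2: (V_2 - V_1)/91 + (V_2 - V_3)/510 + (V_2 - V_6)/12 = 0
  Node 3: (V_3 - V_2)/510 + (V_3 - V_7)/2.7 = 0
  Node 4: (V_4 - V_0)/8.2 + (V_4 - V_5)/18000 + (V_4 - V_8)/180 = 0
  Node 5: (V_5 - V_1)/1200 + (V_5 - V_4)/18000 + (V_5 - V_6)/3.3 + (V_5 - V_9)/2.7 = 0
  Node 6: (V_6 - V_2)/12 + (V_6 - V_5)/3.3 + (V_6 - V_7)/1600 + (V_6 - V_10)/68 = 0
  Node 7: (V_7 - V_3)/2.7 + (V_7 - V_6)/1600 + (V_7 - 0)/9.1 = 0
  Node 8: (V_8 - V_4)/180 + (V_8 - V_9)/2.2 = 0
  Node 9: (V_9 - V_5)/2.7 + (V_9 - V_8)/2.2 + (V_9 - V_10)/430 = 0
  Node 10: (V_10 - V_6)/68 + (V_10 - V_9)/430 + (V_10 - 0)/360 = 0
Collecting terms (coefficients in siemens):
  0.127·V_0 - 0.005·V_1 - 0.122·V_4 = 1
  0.01682·V_1 - 0.005·V_0 - 0.01099·V_2 - 0.0008333·V_5 = 0
  0.09628·V_2 - 0.01099·V_1 - 0.001961·V_3 - 0.08333·V_6 = 0
  0.3723·V_3 - 0.001961·V_2 - 0.3704·V_7 = 0
  0.1276·V_4 - 0.122·V_0 - 0.00005556·V_5 - 0.005556·V_8 = 0
  0.6743·V_5 - 0.0008333·V_1 - 0.00005556·V_4 - 0.303·V_6 - 0.3704·V_9 = 0
  0.4017·V_6 - 0.08333·V_2 - 0.303·V_5 - 0.000625·V_7 - 0.01471·V_10 = 0
  0.4809·V_7 - 0.3704·V_3 - 0.000625·V_6 = 0
  0.4601·V_8 - 0.005556·V_4 - 0.4545·V_9 = 0
  0.8272·V_9 - 0.3704·V_5 - 0.4545·V_8 - 0.002326·V_10 = 0
  0.01981·V_10 - 0.01471·V_6 - 0.002326·V_9 = 0
Solving these 11 simultaneous equations (Gaussian elimination) gives:
  V_0 = 319.1 V, V_1 = 238 V, V_2 = 203.6 V, V_3 = 5.711 V
  V_4 = 314.2 V, V_5 = 205.5 V, V_6 = 203.7 V, V_7 = 4.663 V
  V_8 = 208.2 V, V_9 = 206.9 V, V_10 = 175.5 V
R_eq = V_0 / 1 A = 319.1 Ω

Final answer: 319.1 Ω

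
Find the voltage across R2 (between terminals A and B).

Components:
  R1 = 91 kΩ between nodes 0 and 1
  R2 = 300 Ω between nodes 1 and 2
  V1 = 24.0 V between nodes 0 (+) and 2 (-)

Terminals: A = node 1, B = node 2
R1 and R2 are in series across V1 (node 0 → node 1 → node 2), and the output A–B is taken across R2, so this is a voltage divider.
Series current: I = V1/(R1 + R2) = 24/(91000 + 300) = 24/91300 = 0.0002629 A
V_R2 = I × R2 = V1 × R2/(R1 + R2) = 24 × 300/91300 = 0.07886 V

Final answer: 0.07886 V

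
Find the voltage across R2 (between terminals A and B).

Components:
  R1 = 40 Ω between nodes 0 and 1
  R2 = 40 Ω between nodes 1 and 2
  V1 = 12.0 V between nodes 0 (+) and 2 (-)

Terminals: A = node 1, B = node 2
R1 and R2 are in series across V1 (node 0 → node 1 → node 2), and the output A–B is taken across R2, so this is a voltage divider.
Series current: I = V1/(R1 + R2) = 12/(40 + 40) = 12/80 = 0.15 A
V_R2 = I × R2 = V1 × R2/(R1 + R2) = 12 × 40/80 = 6 V

Final answer: 6 V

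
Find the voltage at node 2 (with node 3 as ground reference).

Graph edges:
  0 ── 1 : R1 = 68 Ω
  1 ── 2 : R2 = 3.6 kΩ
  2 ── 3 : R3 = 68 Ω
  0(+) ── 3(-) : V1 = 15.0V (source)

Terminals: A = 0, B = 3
Nodal analysis, taking node 3 as the 0 V reference.
Source V1 fixes V_0 = 15 V.
KCL at each unknown node (sum of currents leaving = 0; resistances in Ω):
  Node 1: (V_1 - 15)/68 + (V_1 - V_2)/3600 = 0
  Node 2: (V_2 - V_1)/3600 + (V_2 - 0)/68 = 0
Collecting terms (coefficients in siemens):
  0.01498·V_1 - 0.0002778·V_2 = 0.2206
  0.01498·V_2 - 0.0002778·V_1 = 0
Determinant D = (0.01498)(0.01498) - (-0.0002778)(-0.0002778) = 0.0002244
V_1 = [(0.2206)(0.01498) - (-0.0002778)(0)]/D = 14.73 V
V_2 = [(0.01498)(0) - (0.2206)(-0.0002778)]/D = 0.273 V
The requested potential is V_2 = 0.273 V.

Final answer: V_2 = 0.273 V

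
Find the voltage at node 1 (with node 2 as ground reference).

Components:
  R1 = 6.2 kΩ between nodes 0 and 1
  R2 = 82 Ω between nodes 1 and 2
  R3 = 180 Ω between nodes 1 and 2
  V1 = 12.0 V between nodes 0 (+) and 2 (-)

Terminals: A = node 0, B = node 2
Nodal analysis, taking node 2 as the 0 V reference.
Source V1 fixes V_0 = 12 V.
KCL at each unknown node (sum of currents leaving = 0; resistances in Ω):
  Node 1: (V_1 - 12)/6200 + (V_1 - 0)/82 + (V_1 - 0)/180 = 0
Collecting terms: 0.01791 × V_1 = 0.001935  =>  V_1 = 0.1081 V
The requested potential is V_1 = 0.1081 V.

Final answer: V_1 = 0.1081 V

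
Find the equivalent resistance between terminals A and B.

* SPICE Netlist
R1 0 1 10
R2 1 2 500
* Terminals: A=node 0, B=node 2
Reduce the network between node 0 (A) and node 2 (B) by series/parallel combination:
  Rs1 = R1 + R2 (series, joined only at node 1) = 10 + 500 = 510 Ω
R_eq = 510 Ω

Final answer: 510 Ω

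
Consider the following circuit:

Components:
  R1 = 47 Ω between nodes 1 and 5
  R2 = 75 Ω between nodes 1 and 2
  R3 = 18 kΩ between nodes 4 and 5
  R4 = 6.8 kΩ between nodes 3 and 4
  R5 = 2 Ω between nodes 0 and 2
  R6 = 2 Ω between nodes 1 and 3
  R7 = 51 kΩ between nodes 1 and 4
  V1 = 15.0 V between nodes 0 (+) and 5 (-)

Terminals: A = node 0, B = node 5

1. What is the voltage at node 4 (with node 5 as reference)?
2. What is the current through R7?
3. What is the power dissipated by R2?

Nodal analysis, taking node 5 as the 0 V reference.
Source V1 fixes V_0 = 15 V.
KCL at each unknown node (sum of currents leaving = 0; resistances in Ω):
  Node 1: (V_1 - 0)/47 + (V_1 - V_2)/75 + (V_1 - V_3)/2 + (V_1 - V_4)/51000 = 0
  Node 2: (V_2 - V_1)/75 + (V_2 - 15)/2 = 0
  Node 3: (V_3 - V_4)/6800 + (V_3 - V_1)/2 = 0
  Node 4: (V_4 - 0)/18000 + (V_4 - V_3)/6800 + (V_4 - V_1)/51000 = 0
Collecting terms (coefficients in siemens):
  0.5346·V_1 - 0.01333·V_2 - 0.5·V_3 - 0.00001961·V_4 = 0
  0.5133·V_2 - 0.01333·V_1 = 7.5
  0.5001·V_3 - 0.5·V_1 - 0.0001471·V_4 = 0
  0.0002222·V_4 - 0.00001961·V_1 - 0.0001471·V_3 = 0
Solving these 4 simultaneous equations (Gaussian elimination) gives:
  V_1 = 5.679 V, V_2 = 14.76 V, V_3 = 5.678 V, V_4 = 4.259 V
Part 1:
  Read off the nodal solution: V_4 = 4.259 V
Part 2:
  I_R7 = (V_1 - V_4)/R7 = (5.679 - 4.259)/51000 = 0.00002784 A
  Magnitude: I_R7 = 0.00002784 A
Part 3:
  I_R2 = (V_1 - V_2)/R2 = (5.679 - 14.76)/75 = -0.1211 A
  P_R2 = I_R2² × R2 = (-0.1211)² × 75 = 1.099 W

Final answers:
1. V_4 = 4.259 V
2. I_R7 = 2.784e-05 A
3. P_R2 = 1.099 W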